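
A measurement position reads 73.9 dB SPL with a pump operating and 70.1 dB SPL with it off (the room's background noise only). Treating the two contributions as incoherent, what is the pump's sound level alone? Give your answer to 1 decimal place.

71.6 dB SPL

Background correction is a power subtraction:
L_src = 10·log₁₀(10^(73.9/10) − 10^(70.1/10)) = 10·log₁₀(14310000) = 71.6 dB SPL.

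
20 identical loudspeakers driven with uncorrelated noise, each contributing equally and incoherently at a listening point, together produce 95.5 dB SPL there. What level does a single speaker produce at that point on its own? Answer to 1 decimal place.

82.5 dB SPL

20 equal incoherent sources add 10·log₁₀(20) = 13.01 dB over one source.
L_one = 95.5 − 13.01 = 82.5 dB SPL.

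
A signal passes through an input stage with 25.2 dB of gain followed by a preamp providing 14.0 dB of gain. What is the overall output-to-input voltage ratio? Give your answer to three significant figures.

Net gain = 25.2 + 14.0 = 39.2 dB.
Voltage ratio = 10^(39.2/20) = 91.2.

91.2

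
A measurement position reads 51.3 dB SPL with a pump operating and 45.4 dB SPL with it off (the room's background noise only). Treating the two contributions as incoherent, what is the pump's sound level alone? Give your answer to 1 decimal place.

Background correction is a power subtraction:
L_src = 10·log₁₀(10^(51.3/10) − 10^(45.4/10)) = 10·log₁₀(100200) = 50.0 dB SPL.

50.0 dB SPL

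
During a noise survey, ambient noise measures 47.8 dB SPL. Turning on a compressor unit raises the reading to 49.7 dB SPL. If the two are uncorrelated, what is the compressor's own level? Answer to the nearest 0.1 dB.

45.2 dB SPL

Remove the background by subtracting linear intensities:
L_src = 10·log₁₀(10^(49.7/10) − 10^(47.8/10)) = 10·log₁₀(33070) = 45.2 dB SPL.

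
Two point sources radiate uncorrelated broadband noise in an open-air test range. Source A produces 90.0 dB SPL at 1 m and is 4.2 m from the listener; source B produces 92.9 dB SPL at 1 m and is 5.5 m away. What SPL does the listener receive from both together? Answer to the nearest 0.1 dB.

At the listener: L_A = 90.0 − 20·log₁₀(4.2) = 77.54 dB; L_B = 92.9 − 20·log₁₀(5.5) = 78.09 dB.
Combined: 10·log₁₀(10^(77.54/10)+10^(78.09/10)) = 80.8 dB SPL.

80.8 dB SPL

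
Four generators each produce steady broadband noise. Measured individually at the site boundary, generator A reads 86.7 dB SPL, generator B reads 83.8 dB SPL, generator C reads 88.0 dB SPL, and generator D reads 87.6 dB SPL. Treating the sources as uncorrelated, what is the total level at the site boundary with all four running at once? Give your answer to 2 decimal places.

92.82 dB SPL

Uncorrelated sources add in intensity (power), not in dB.
L_total = 10·log₁₀(10^(86.7/10) + 10^(83.8/10) + 10^(88.0/10) + 10^(87.6/10)) = 10·log₁₀(1914000000) = 92.82 dB SPL.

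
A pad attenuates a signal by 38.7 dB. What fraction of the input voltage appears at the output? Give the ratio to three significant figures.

Voltage ratio = 10^(dB/20).
10^(-38.7/20) = 10^(-1.935) = 0.0116.

0.0116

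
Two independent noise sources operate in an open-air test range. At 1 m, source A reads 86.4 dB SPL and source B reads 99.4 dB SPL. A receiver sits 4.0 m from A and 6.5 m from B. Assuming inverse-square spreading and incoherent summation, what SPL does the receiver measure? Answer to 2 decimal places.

At the listener: L_A = 86.4 − 20·log₁₀(4.0) = 74.359 dB; L_B = 99.4 − 20·log₁₀(6.5) = 83.142 dB.
Combined: 10·log₁₀(10^(74.359/10)+10^(83.142/10)) = 83.68 dB SPL.

83.68 dB SPL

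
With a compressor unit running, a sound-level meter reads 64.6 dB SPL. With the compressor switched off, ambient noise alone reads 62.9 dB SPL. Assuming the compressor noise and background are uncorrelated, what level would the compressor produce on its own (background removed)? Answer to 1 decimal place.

Subtract intensities: L_src = 10·log₁₀(10^(L_total/10) − 10^(L_bg/10)).
L_src = 10·log₁₀(10^(64.6/10) − 10^(62.9/10)) = 10·log₁₀(934200) = 59.7 dB SPL.

59.7 dB SPL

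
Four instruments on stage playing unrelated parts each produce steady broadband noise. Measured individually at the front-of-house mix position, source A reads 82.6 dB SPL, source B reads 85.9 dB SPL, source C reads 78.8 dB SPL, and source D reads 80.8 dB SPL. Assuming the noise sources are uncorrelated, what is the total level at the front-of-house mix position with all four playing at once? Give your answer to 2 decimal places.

Incoherent sources sum as intensities:
L_total = 10·log₁₀(10^(82.6/10) + 10^(85.9/10) + 10^(78.8/10) + 10^(80.8/10)) = 10·log₁₀(767100000) = 88.85 dB SPL.

88.85 dB SPL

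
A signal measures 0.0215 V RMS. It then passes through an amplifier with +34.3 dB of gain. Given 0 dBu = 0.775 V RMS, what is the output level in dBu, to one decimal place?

Input level: 20·log₁₀(0.0215/0.775) = -31.14 dBu.
Output: -31.14 + 34.3 = +3.2 dBu.

+3.2 dBu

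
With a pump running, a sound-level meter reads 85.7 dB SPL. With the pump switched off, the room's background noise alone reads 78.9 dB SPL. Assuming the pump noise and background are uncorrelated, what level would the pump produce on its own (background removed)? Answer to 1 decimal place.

84.7 dB SPL

Remove the background by subtracting linear intensities:
L_src = 10·log₁₀(10^(85.7/10) − 10^(78.9/10)) = 10·log₁₀(293900000) = 84.7 dB SPL.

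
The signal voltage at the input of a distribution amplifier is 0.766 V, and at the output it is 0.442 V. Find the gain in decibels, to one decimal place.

-4.8 dB

For a voltage ratio, dB = 20·log₁₀(V₂/V₁).
20·log₁₀(0.442/0.766) = 20·log₁₀(0.5770) = -4.8 dB.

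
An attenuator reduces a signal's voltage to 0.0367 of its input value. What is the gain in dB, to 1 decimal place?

Voltage ratio → dB uses the 20·log₁₀ form:
20·log₁₀(0.0367) = -28.7 dB.

-28.7 dB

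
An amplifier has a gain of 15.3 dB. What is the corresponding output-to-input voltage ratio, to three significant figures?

Voltage ratio = 10^(dB/20).
10^(15.3/20) = 10^(0.7650) = 5.82.

5.82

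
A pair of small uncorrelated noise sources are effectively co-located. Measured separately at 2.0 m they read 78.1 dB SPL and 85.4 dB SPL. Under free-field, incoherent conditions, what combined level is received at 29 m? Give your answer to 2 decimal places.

62.91 dB SPL

Combined at 2.0 m: 10·log₁₀(10^(78.1/10)+10^(85.4/10)) = 86.142 dB SPL.
Then apply −20·log₁₀(29/2.0) = -23.227 dB → 62.91 dB SPL.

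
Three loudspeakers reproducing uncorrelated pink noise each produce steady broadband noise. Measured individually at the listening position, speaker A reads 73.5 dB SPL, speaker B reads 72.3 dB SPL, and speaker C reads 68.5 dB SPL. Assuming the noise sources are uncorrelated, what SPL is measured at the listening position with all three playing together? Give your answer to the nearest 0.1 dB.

Add the sources as powers (linear), then convert back to dB:
L_total = 10·log₁₀(10^(73.5/10) + 10^(72.3/10) + 10^(68.5/10)) = 10·log₁₀(46450000) = 76.7 dB SPL.

76.7 dB SPL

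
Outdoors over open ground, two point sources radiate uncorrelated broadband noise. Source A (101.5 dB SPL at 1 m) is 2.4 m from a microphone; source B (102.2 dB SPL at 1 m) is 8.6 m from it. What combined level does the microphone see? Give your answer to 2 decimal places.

94.28 dB SPL

At the listener: L_A = 101.5 − 20·log₁₀(2.4) = 93.896 dB; L_B = 102.2 − 20·log₁₀(8.6) = 83.510 dB.
Combined: 10·log₁₀(10^(93.896/10)+10^(83.510/10)) = 94.28 dB SPL.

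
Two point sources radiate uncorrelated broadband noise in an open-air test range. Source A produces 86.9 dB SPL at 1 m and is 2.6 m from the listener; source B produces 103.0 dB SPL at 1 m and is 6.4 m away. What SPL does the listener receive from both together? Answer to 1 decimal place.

At the listener: L_A = 86.9 − 20·log₁₀(2.6) = 78.60 dB; L_B = 103.0 − 20·log₁₀(6.4) = 86.88 dB.
Combined: 10·log₁₀(10^(78.60/10)+10^(86.88/10)) = 87.5 dB SPL.

87.5 dB SPL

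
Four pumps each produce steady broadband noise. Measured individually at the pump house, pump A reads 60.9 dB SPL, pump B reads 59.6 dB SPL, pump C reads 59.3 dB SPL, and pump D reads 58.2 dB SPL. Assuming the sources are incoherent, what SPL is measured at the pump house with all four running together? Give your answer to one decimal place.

Incoherent sources sum as intensities:
L_total = 10·log₁₀(10^(60.9/10) + 10^(59.6/10) + 10^(59.3/10) + 10^(58.2/10)) = 10·log₁₀(3654000) = 65.6 dB SPL.

65.6 dB SPL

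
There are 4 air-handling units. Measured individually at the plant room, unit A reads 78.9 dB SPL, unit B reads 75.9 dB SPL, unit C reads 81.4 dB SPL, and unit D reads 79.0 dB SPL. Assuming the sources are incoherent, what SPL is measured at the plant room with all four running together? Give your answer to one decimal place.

Incoherent sources sum as intensities:
L_total = 10·log₁₀(10^(78.9/10) + 10^(75.9/10) + 10^(81.4/10) + 10^(79.0/10)) = 10·log₁₀(334000000) = 85.2 dB SPL.

85.2 dB SPL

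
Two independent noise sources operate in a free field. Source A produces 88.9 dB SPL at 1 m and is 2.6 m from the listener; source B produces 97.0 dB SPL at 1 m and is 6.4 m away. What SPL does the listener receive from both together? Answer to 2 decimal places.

83.75 dB SPL

At the listener: L_A = 88.9 − 20·log₁₀(2.6) = 80.601 dB; L_B = 97.0 − 20·log₁₀(6.4) = 80.876 dB.
Combined: 10·log₁₀(10^(80.601/10)+10^(80.876/10)) = 83.75 dB SPL.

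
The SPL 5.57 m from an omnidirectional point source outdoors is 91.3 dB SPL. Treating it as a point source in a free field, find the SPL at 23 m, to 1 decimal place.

Inverse-square spreading gives ΔL = −20·log₁₀(d₂/d₁).
ΔL = −20·log₁₀(23/5.57) = -12.32 dB, so L₂ = 91.3 + (-12.32) = 79.0 dB SPL.

79.0 dB SPL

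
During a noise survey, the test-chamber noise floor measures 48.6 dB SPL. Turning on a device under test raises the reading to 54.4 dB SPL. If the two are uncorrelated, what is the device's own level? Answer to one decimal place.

53.1 dB SPL

Subtract intensities: L_src = 10·log₁₀(10^(L_total/10) − 10^(L_bg/10)).
L_src = 10·log₁₀(10^(54.4/10) − 10^(48.6/10)) = 10·log₁₀(203000) = 53.1 dB SPL.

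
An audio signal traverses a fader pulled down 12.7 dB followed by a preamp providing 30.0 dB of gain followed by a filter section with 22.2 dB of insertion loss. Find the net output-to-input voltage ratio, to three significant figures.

0.569

Net gain = (−12.7) + 30.0 + (−22.2) = -4.9 dB.
Voltage ratio = 10^(-4.9/20) = 0.569.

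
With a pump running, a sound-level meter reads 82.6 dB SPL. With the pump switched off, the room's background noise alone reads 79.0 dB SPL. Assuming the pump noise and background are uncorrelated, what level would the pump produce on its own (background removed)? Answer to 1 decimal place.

80.1 dB SPL

Subtract intensities: L_src = 10·log₁₀(10^(L_total/10) − 10^(L_bg/10)).
L_src = 10·log₁₀(10^(82.6/10) − 10^(79.0/10)) = 10·log₁₀(102500000) = 80.1 dB SPL.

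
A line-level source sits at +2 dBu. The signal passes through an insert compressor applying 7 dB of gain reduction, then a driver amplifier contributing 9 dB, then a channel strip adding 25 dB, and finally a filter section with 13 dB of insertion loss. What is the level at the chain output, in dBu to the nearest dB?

Cascaded gains and losses add directly in dB.
+2 − 7 + 9 + 25 − 13 = +16 dBu.

+16 dBu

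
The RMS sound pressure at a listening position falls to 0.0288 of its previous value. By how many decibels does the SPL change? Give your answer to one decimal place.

SPL change from a pressure ratio uses the 20·log₁₀ form:
20·log₁₀(0.0288) = -30.8 dB.

-30.8 dB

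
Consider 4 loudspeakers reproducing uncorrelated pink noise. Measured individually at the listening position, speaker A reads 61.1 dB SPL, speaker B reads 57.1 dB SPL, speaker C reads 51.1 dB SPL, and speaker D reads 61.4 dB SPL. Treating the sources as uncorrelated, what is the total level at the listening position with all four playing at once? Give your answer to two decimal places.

Incoherent sources sum as intensities:
L_total = 10·log₁₀(10^(61.1/10) + 10^(57.1/10) + 10^(51.1/10) + 10^(61.4/10)) = 10·log₁₀(3310000) = 65.20 dB SPL.

65.20 dB SPL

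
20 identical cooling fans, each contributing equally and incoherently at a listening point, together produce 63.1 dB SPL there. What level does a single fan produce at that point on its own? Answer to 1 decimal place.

50.1 dB SPL

20 equal incoherent sources add 10·log₁₀(20) = 13.01 dB over one source.
L_one = 63.1 − 13.01 = 50.1 dB SPL.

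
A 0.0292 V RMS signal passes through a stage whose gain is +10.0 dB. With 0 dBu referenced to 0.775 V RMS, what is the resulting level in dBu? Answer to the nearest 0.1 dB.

-18.5 dBu

Input level: 20·log₁₀(0.0292/0.775) = -28.48 dBu.
Output: -28.48 + 10.0 = -18.5 dBu.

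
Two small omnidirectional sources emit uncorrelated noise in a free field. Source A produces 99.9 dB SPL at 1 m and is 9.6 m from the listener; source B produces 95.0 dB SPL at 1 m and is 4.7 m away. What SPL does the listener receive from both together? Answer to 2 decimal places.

At the listener: L_A = 99.9 − 20·log₁₀(9.6) = 80.255 dB; L_B = 95.0 − 20·log₁₀(4.7) = 81.558 dB.
Combined: 10·log₁₀(10^(80.255/10)+10^(81.558/10)) = 83.97 dB SPL.

83.97 dB SPL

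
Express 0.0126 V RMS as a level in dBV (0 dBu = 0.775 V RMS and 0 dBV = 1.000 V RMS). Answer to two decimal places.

-37.99 dBV

dBV = 20·log₁₀(V / 1.000 V).
20·log₁₀(0.0126/1.000) = -37.99 dBV.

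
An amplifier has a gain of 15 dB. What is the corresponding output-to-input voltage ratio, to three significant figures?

5.62

Voltage ratio = 10^(dB/20).
10^(15/20) = 10^(0.7500) = 5.62.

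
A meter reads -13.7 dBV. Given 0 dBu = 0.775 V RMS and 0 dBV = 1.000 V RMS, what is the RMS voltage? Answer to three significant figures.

V = 1.000 V × 10^(-13.7/20).
= 1.000 × 0.2065 = 0.207 V.

0.207 V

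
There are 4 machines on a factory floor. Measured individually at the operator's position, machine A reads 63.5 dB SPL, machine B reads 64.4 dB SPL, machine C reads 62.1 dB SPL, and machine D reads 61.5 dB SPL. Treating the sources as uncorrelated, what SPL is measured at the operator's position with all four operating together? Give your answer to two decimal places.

69.05 dB SPL

Incoherent sources sum as intensities:
L_total = 10·log₁₀(10^(63.5/10) + 10^(64.4/10) + 10^(62.1/10) + 10^(61.5/10)) = 10·log₁₀(8027000) = 69.05 dB SPL.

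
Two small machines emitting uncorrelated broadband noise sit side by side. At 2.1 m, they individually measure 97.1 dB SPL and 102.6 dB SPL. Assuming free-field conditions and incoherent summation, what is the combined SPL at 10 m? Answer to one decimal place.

90.1 dB SPL

Combined at 2.1 m: 10·log₁₀(10^(97.1/10)+10^(102.6/10)) = 103.68 dB SPL.
Then apply −20·log₁₀(10/2.1) = -13.56 dB → 90.1 dB SPL.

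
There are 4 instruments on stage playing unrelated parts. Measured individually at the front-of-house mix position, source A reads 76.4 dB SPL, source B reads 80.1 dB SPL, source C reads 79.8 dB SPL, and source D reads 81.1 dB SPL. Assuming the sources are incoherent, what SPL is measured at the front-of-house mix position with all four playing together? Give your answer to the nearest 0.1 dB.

85.7 dB SPL

Incoherent sources sum as intensities:
L_total = 10·log₁₀(10^(76.4/10) + 10^(80.1/10) + 10^(79.8/10) + 10^(81.1/10)) = 10·log₁₀(370300000) = 85.7 dB SPL.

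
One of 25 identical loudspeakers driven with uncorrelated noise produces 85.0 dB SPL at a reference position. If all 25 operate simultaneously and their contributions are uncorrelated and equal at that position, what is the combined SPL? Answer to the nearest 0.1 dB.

99.0 dB SPL

25 equal incoherent sources raise the level by 10·log₁₀(25) = 13.98 dB.
L_total = 85.0 + 13.98 = 99.0 dB SPL.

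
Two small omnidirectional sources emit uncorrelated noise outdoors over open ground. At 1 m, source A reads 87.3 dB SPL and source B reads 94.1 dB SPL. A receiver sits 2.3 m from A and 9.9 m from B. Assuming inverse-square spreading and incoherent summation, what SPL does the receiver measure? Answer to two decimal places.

At the listener: L_A = 87.3 − 20·log₁₀(2.3) = 80.065 dB; L_B = 94.1 − 20·log₁₀(9.9) = 74.187 dB.
Combined: 10·log₁₀(10^(80.065/10)+10^(74.187/10)) = 81.06 dB SPL.

81.06 dB SPL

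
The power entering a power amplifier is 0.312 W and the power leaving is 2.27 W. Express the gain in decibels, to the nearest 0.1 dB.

8.6 dB

For a power ratio, dB = 10·log₁₀(P₂/P₁).
10·log₁₀(2.27/0.312) = 10·log₁₀(7.276) = 8.6 dB.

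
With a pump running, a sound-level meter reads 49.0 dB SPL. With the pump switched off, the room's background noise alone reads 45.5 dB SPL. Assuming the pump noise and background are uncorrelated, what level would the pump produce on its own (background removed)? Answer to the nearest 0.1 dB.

Remove the background by subtracting linear intensities:
L_src = 10·log₁₀(10^(49.0/10) − 10^(45.5/10)) = 10·log₁₀(43950) = 46.4 dB SPL.

46.4 dB SPL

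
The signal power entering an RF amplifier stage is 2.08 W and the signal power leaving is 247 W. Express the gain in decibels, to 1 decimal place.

20.7 dB

For a power ratio, dB = 10·log₁₀(P₂/P₁).
10·log₁₀(247/2.08) = 10·log₁₀(118.8) = 20.7 dB.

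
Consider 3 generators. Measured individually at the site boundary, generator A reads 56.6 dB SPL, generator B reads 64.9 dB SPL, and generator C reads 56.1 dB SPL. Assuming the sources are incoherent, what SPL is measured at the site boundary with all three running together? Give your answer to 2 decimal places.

65.97 dB SPL

Uncorrelated sources add in intensity (power), not in dB.
L_total = 10·log₁₀(10^(56.6/10) + 10^(64.9/10) + 10^(56.1/10)) = 10·log₁₀(3955000) = 65.97 dB SPL.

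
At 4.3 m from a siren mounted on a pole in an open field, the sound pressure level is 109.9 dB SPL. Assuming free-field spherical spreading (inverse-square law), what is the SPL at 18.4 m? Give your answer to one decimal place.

97.3 dB SPL

For a point source in a free field, ΔL = −20·log₁₀(d₂/d₁).
ΔL = −20·log₁₀(18.4/4.3) = -12.63 dB, so L₂ = 109.9 + (-12.63) = 97.3 dB SPL.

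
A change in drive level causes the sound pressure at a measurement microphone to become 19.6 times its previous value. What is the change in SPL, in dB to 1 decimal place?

25.8 dB

SPL change from a pressure ratio uses the 20·log₁₀ form:
20·log₁₀(19.6) = 25.8 dB.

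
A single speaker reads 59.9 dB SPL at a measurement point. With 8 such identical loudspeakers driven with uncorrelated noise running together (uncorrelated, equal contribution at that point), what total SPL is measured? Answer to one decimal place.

8 equal incoherent sources raise the level by 10·log₁₀(8) = 9.03 dB.
L_total = 59.9 + 9.03 = 68.9 dB SPL.

68.9 dB SPL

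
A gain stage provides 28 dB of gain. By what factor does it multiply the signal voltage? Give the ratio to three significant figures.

Voltage ratio = 10^(dB/20).
10^(28/20) = 10^(1.400) = 25.1.

25.1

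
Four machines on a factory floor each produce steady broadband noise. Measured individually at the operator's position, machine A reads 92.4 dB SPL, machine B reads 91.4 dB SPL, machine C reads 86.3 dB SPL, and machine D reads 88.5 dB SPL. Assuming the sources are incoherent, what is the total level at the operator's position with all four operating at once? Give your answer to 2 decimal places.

Uncorrelated sources add in intensity (power), not in dB.
L_total = 10·log₁₀(10^(92.4/10) + 10^(91.4/10) + 10^(86.3/10) + 10^(88.5/10)) = 10·log₁₀(4253000000) = 96.29 dB SPL.

96.29 dB SPL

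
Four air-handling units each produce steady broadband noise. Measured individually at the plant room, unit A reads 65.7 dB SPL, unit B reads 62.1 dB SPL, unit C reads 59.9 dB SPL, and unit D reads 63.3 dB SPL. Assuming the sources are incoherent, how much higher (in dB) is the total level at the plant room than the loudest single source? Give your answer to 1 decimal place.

Incoherent sources sum as intensities:
L_total = 10·log₁₀(10^(65.7/10) + 10^(62.1/10) + 10^(59.9/10) + 10^(63.3/10)) = 69.27 dB SPL.
Excess over the loudest (65.7 dB): 69.27 − 65.7 = 3.6 dB.

3.6 dB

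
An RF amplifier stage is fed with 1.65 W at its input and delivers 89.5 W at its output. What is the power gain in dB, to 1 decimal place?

17.3 dB

Power is a power quantity, so gain = 10·log₁₀(P_out/P_in).
10·log₁₀(89.5/1.65) = 10·log₁₀(54.24) = 17.3 dB.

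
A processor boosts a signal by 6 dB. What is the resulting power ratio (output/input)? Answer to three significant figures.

3.98

Power ratio = 10^(dB/10).
10^(6/10) = 10^(0.6000) = 3.98.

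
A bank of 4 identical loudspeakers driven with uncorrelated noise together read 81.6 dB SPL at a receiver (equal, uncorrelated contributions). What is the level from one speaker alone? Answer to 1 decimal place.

75.6 dB SPL

4 equal incoherent sources add 10·log₁₀(4) = 6.02 dB over one source.
L_one = 81.6 − 6.02 = 75.6 dB SPL.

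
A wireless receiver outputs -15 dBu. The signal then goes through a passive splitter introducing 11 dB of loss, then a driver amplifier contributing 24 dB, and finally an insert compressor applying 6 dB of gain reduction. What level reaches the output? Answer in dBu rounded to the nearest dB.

Cascaded gains and losses add directly in dB.
-15 − 11 + 24 − 6 = -8 dBu.

-8 dBu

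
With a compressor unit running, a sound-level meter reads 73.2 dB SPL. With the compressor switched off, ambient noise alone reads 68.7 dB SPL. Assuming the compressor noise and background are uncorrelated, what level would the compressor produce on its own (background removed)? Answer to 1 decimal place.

71.3 dB SPL

Background correction is a power subtraction:
L_src = 10·log₁₀(10^(73.2/10) − 10^(68.7/10)) = 10·log₁₀(13480000) = 71.3 dB SPL.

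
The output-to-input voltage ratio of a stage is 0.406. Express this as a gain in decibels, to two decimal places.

For a voltage ratio, dB = 20·log₁₀(V₂/V₁).
20·log₁₀(0.406) = -7.83 dB.

-7.83 dB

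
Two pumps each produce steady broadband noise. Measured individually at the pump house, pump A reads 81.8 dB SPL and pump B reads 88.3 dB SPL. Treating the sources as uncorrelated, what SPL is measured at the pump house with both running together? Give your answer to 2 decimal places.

Uncorrelated sources add in intensity (power), not in dB.
L_total = 10·log₁₀(10^(81.8/10) + 10^(88.3/10)) = 10·log₁₀(827400000) = 89.18 dB SPL.

89.18 dB SPL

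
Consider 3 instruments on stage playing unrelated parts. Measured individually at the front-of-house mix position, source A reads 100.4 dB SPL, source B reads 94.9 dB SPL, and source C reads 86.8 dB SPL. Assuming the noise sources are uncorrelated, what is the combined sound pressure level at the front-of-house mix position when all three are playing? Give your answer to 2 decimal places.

Uncorrelated sources add in intensity (power), not in dB.
L_total = 10·log₁₀(10^(100.4/10) + 10^(94.9/10) + 10^(86.8/10)) = 10·log₁₀(14534000000) = 101.62 dB SPL.

101.62 dB SPL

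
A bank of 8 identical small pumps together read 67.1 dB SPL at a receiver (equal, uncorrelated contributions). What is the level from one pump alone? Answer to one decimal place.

58.1 dB SPL

8 equal incoherent sources add 10·log₁₀(8) = 9.03 dB over one source.
L_one = 67.1 − 9.03 = 58.1 dB SPL.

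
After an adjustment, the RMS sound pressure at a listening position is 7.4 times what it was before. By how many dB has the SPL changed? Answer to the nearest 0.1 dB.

17.4 dB

Sound pressure is an amplitude quantity: ΔL = 20·log₁₀(p₂/p₁).
20·log₁₀(7.4) = 17.4 dB.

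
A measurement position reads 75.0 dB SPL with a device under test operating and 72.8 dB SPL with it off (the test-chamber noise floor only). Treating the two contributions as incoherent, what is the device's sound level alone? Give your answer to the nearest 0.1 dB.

Remove the background by subtracting linear intensities:
L_src = 10·log₁₀(10^(75.0/10) − 10^(72.8/10)) = 10·log₁₀(12570000) = 71.0 dB SPL.

71.0 dB SPL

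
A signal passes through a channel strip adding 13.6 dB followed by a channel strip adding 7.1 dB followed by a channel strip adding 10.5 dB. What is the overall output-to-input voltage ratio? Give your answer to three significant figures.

36.3

Net gain = 13.6 + 7.1 + 10.5 = 31.2 dB.
Voltage ratio = 10^(31.2/20) = 36.3.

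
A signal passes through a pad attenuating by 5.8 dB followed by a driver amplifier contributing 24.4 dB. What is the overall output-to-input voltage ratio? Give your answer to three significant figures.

Net gain = (−5.8) + 24.4 = 18.6 dB.
Voltage ratio = 10^(18.6/20) = 8.51.

8.51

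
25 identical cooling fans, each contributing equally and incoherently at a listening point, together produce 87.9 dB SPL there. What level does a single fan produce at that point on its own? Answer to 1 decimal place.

25 equal incoherent sources add 10·log₁₀(25) = 13.98 dB over one source.
L_one = 87.9 − 13.98 = 73.9 dB SPL.

73.9 dB SPL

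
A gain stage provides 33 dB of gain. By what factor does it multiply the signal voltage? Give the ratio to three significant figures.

Voltage ratio = 10^(dB/20).
10^(33/20) = 10^(1.650) = 44.7.

44.7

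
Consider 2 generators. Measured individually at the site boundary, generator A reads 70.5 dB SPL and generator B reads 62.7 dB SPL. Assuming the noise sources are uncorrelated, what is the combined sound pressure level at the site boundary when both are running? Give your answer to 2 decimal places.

71.17 dB SPL

Add the sources as powers (linear), then convert back to dB:
L_total = 10·log₁₀(10^(70.5/10) + 10^(62.7/10)) = 10·log₁₀(13080000) = 71.17 dB SPL.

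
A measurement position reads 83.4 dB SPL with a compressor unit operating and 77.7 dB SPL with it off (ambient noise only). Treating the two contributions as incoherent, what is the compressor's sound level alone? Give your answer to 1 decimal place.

Remove the background by subtracting linear intensities:
L_src = 10·log₁₀(10^(83.4/10) − 10^(77.7/10)) = 10·log₁₀(159900000) = 82.0 dB SPL.

82.0 dB SPL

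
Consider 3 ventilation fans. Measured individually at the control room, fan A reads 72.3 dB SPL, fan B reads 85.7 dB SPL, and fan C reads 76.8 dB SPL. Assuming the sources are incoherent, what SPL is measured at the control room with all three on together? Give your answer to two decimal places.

86.40 dB SPL

Add the sources as powers (linear), then convert back to dB:
L_total = 10·log₁₀(10^(72.3/10) + 10^(85.7/10) + 10^(76.8/10)) = 10·log₁₀(436400000) = 86.40 dB SPL.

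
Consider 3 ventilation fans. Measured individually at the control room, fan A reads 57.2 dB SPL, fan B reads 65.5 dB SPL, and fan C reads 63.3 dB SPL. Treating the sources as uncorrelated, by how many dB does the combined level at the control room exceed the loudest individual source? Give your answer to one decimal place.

Add the sources as powers (linear), then convert back to dB:
L_total = 10·log₁₀(10^(57.2/10) + 10^(65.5/10) + 10^(63.3/10)) = 67.93 dB SPL.
Excess over the loudest (65.5 dB): 67.93 − 65.5 = 2.4 dB.

2.4 dB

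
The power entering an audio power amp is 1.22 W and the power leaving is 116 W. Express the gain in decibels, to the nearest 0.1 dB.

For a power ratio, dB = 10·log₁₀(P₂/P₁).
10·log₁₀(116/1.22) = 10·log₁₀(95.08) = 19.8 dB.

19.8 dB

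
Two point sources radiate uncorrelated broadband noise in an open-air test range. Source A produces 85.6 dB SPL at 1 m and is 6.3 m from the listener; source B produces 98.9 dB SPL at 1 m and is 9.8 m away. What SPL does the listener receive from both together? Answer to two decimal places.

At the listener: L_A = 85.6 − 20·log₁₀(6.3) = 69.613 dB; L_B = 98.9 − 20·log₁₀(9.8) = 79.075 dB.
Combined: 10·log₁₀(10^(69.613/10)+10^(79.075/10)) = 79.54 dB SPL.

79.54 dB SPL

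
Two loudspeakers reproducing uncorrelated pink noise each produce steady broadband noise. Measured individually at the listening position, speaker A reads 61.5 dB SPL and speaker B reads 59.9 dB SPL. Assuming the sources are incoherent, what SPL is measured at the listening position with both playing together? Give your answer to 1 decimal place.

Add the sources as powers (linear), then convert back to dB:
L_total = 10·log₁₀(10^(61.5/10) + 10^(59.9/10)) = 10·log₁₀(2390000) = 63.8 dB SPL.

63.8 dB SPL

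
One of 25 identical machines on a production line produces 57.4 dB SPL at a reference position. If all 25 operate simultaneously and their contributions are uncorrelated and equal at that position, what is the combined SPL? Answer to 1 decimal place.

25 equal incoherent sources raise the level by 10·log₁₀(25) = 13.98 dB.
L_total = 57.4 + 13.98 = 71.4 dB SPL.

71.4 dB SPL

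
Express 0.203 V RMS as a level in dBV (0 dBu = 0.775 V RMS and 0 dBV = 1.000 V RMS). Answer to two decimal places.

dBV = 20·log₁₀(V / 1.000 V).
20·log₁₀(0.203/1.000) = -13.85 dBV.

-13.85 dBV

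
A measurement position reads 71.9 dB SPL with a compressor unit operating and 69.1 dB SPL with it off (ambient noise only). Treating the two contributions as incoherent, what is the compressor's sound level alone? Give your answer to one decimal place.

Remove the background by subtracting linear intensities:
L_src = 10·log₁₀(10^(71.9/10) − 10^(69.1/10)) = 10·log₁₀(7360000) = 68.7 dB SPL.

68.7 dB SPL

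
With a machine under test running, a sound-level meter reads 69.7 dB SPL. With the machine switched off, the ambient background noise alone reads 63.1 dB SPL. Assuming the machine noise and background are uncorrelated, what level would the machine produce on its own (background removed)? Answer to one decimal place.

68.6 dB SPL

Background correction is a power subtraction:
L_src = 10·log₁₀(10^(69.7/10) − 10^(63.1/10)) = 10·log₁₀(7291000) = 68.6 dB SPL.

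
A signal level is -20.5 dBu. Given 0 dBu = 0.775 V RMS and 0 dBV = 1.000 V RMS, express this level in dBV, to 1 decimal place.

-22.7 dBV

The offset between the scales is 20·log₁₀(0.775/1.000) = −2.214 dB.
So dBV = -20.5 − 2.214 = -22.7 dBV.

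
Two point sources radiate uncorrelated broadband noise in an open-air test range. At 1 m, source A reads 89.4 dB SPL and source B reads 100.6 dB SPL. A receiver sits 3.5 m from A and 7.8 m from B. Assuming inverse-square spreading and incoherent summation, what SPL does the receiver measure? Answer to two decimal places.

At the listener: L_A = 89.4 − 20·log₁₀(3.5) = 78.519 dB; L_B = 100.6 − 20·log₁₀(7.8) = 82.758 dB.
Combined: 10·log₁₀(10^(78.519/10)+10^(82.758/10)) = 84.15 dB SPL.

84.15 dB SPL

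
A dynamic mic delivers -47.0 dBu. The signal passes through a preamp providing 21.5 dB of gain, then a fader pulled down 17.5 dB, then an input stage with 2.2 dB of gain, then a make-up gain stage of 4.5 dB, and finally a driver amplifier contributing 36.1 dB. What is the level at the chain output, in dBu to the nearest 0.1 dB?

-0.2 dBu

In dB, series stages simply add:
-47.0 + 21.5 − 17.5 + 2.2 + 4.5 + 36.1 = -0.2 dBu.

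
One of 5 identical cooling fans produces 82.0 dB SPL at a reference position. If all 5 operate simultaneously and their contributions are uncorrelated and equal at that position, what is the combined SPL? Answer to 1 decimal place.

5 equal incoherent sources raise the level by 10·log₁₀(5) = 6.99 dB.
L_total = 82.0 + 6.99 = 89.0 dB SPL.

89.0 dB SPL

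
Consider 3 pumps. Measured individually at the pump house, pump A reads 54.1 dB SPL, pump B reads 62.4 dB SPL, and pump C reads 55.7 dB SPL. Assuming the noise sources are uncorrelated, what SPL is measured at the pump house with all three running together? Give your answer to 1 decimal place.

Incoherent sources sum as intensities:
L_total = 10·log₁₀(10^(54.1/10) + 10^(62.4/10) + 10^(55.7/10)) = 10·log₁₀(2366000) = 63.7 dB SPL.

63.7 dB SPL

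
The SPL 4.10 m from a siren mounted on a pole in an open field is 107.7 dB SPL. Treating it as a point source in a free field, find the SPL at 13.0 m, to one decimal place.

For a point source in a free field, ΔL = −20·log₁₀(d₂/d₁).
ΔL = −20·log₁₀(13.0/4.10) = -10.02 dB, so L₂ = 107.7 + (-10.02) = 97.7 dB SPL.

97.7 dB SPL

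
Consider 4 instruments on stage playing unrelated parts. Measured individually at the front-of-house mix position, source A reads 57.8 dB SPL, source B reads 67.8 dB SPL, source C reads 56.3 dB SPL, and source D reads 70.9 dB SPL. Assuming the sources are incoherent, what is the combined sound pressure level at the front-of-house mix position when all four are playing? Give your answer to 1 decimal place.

Add the sources as powers (linear), then convert back to dB:
L_total = 10·log₁₀(10^(57.8/10) + 10^(67.8/10) + 10^(56.3/10) + 10^(70.9/10)) = 10·log₁₀(19360000) = 72.9 dB SPL.

72.9 dB SPL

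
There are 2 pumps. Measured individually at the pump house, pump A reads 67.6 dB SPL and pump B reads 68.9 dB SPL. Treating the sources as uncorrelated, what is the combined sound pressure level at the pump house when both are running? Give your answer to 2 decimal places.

Add the sources as powers (linear), then convert back to dB:
L_total = 10·log₁₀(10^(67.6/10) + 10^(68.9/10)) = 10·log₁₀(13520000) = 71.31 dB SPL.

71.31 dB SPL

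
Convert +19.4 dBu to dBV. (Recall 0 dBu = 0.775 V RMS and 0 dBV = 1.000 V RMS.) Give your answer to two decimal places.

+17.19 dBV

The offset between the scales is 20·log₁₀(0.775/1.000) = −2.214 dB.
So dBV = +19.4 − 2.214 = +17.19 dBV.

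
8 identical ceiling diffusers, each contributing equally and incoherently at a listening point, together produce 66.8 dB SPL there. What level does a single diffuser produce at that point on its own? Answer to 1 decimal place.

8 equal incoherent sources add 10·log₁₀(8) = 9.03 dB over one source.
L_one = 66.8 − 9.03 = 57.8 dB SPL.

57.8 dB SPL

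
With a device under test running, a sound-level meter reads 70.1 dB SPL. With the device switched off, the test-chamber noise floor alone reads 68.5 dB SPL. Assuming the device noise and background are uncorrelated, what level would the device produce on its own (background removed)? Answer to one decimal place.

65.0 dB SPL

Background correction is a power subtraction:
L_src = 10·log₁₀(10^(70.1/10) − 10^(68.5/10)) = 10·log₁₀(3153000) = 65.0 dB SPL.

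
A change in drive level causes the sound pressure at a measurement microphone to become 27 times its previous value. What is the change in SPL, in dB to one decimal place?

Sound pressure is an amplitude quantity: ΔL = 20·log₁₀(p₂/p₁).
20·log₁₀(27) = 28.6 dB.

28.6 dB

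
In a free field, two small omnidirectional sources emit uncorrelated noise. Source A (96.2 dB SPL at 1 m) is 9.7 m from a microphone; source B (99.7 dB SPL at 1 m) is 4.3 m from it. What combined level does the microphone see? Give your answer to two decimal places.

At the listener: L_A = 96.2 − 20·log₁₀(9.7) = 76.465 dB; L_B = 99.7 − 20·log₁₀(4.3) = 87.031 dB.
Combined: 10·log₁₀(10^(76.465/10)+10^(87.031/10)) = 87.40 dB SPL.

87.40 dB SPL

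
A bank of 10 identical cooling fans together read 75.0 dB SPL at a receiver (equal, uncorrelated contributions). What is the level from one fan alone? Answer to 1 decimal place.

65.0 dB SPL

10 equal incoherent sources add 10·log₁₀(10) = 10.00 dB over one source.
L_one = 75.0 − 10.00 = 65.0 dB SPL.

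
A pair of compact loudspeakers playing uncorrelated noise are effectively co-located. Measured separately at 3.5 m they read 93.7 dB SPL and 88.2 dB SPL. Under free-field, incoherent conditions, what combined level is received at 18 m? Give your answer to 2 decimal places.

Combined at 3.5 m: 10·log₁₀(10^(93.7/10)+10^(88.2/10)) = 94.778 dB SPL.
Then apply −20·log₁₀(18/3.5) = -14.224 dB → 80.55 dB SPL.

80.55 dB SPL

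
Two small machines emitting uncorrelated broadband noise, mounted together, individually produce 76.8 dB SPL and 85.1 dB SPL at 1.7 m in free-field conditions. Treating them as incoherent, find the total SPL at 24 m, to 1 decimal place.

62.7 dB SPL

Combined at 1.7 m: 10·log₁₀(10^(76.8/10)+10^(85.1/10)) = 85.70 dB SPL.
Then apply −20·log₁₀(24/1.7) = -23.00 dB → 62.7 dB SPL.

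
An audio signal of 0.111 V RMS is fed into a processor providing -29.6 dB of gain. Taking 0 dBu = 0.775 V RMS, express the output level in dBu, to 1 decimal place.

-46.5 dBu

Input level: 20·log₁₀(0.111/0.775) = -16.88 dBu.
Output: -16.88 − 29.6 = -46.5 dBu.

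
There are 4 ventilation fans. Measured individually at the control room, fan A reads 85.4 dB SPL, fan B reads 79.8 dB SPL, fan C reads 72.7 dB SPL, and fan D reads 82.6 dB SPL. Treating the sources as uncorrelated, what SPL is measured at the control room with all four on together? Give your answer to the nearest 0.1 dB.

Incoherent sources sum as intensities:
L_total = 10·log₁₀(10^(85.4/10) + 10^(79.8/10) + 10^(72.7/10) + 10^(82.6/10)) = 10·log₁₀(642800000) = 88.1 dB SPL.

88.1 dB SPL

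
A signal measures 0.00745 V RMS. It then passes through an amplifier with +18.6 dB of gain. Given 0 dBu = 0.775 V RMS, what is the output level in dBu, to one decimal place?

-21.7 dBu

Input level: 20·log₁₀(0.00745/0.775) = -40.34 dBu.
Output: -40.34 + 18.6 = -21.7 dBu.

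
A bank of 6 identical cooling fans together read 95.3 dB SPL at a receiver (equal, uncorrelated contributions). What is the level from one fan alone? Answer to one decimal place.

6 equal incoherent sources add 10·log₁₀(6) = 7.78 dB over one source.
L_one = 95.3 − 7.78 = 87.5 dB SPL.

87.5 dB SPL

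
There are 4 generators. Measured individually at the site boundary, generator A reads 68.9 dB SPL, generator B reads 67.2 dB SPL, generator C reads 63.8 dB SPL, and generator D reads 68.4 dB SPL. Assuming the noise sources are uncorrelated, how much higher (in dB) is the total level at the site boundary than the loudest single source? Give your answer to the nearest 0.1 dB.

4.6 dB

Add the sources as powers (linear), then convert back to dB:
L_total = 10·log₁₀(10^(68.9/10) + 10^(67.2/10) + 10^(63.8/10) + 10^(68.4/10)) = 73.49 dB SPL.
Excess over the loudest (68.9 dB): 73.49 − 68.9 = 4.6 dB.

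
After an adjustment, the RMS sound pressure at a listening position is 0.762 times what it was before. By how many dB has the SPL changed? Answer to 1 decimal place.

-2.4 dB

Sound pressure is an amplitude quantity: ΔL = 20·log₁₀(p₂/p₁).
20·log₁₀(0.762) = -2.4 dB.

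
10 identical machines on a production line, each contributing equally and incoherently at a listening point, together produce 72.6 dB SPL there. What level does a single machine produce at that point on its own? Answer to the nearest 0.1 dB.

10 equal incoherent sources add 10·log₁₀(10) = 10.00 dB over one source.
L_one = 72.6 − 10.00 = 62.6 dB SPL.

62.6 dB SPL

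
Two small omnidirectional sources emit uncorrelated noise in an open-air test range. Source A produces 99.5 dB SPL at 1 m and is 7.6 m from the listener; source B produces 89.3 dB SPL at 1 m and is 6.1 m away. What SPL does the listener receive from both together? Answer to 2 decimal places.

At the listener: L_A = 99.5 − 20·log₁₀(7.6) = 81.884 dB; L_B = 89.3 − 20·log₁₀(6.1) = 73.593 dB.
Combined: 10·log₁₀(10^(81.884/10)+10^(73.593/10)) = 82.48 dB SPL.

82.48 dB SPL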